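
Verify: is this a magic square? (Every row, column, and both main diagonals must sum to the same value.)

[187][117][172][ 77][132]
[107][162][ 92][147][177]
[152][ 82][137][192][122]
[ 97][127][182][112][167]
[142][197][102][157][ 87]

Row 1: 187 + 117 + 172 + 77 + 132 = 685.
Row 2: 107 + 162 + 92 + 147 + 177 = 685.
Row 3: 152 + 82 + 137 + 192 + 122 = 685.
Row 4: 97 + 127 + 182 + 112 + 167 = 685.
Row 5: 142 + 197 + 102 + 157 + 87 = 685.
Column 1: 187 + 107 + 152 + 97 + 142 = 685.
Column 2: 117 + 162 + 82 + 127 + 197 = 685.
Column 3: 172 + 92 + 137 + 182 + 102 = 685.
Column 4: 77 + 147 + 192 + 112 + 157 = 685.
Column 5: 132 + 177 + 122 + 167 + 87 = 685.
Main diagonal: 187 + 162 + 137 + 112 + 87 = 685.
Anti-diagonal: 132 + 147 + 137 + 127 + 142 = 685.
All lines sum to 685.

Yes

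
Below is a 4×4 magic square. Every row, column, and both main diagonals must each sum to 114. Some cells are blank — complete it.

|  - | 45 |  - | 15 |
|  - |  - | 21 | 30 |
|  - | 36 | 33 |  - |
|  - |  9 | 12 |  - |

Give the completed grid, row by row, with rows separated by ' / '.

6 45 48 15 / 39 24 21 30 / 27 36 33 18 / 42 9 12 51

The remaining cell in column 2 is (2,2) = 114 − 90 = 24.
Column 3 needs 114; the known cells sum to 66, so (1,3) = 48.
The remaining cell in anti-diagonal is (4,1) = 114 − 72 = 42.
Using row 1: 45 + 48 + 15 + ? → (1,1) = 114 − 108 = 6.
From row 2, 114 − (24 + 21 + 30) gives (2,1) = 39.
Row 4: 42 + 9 + 12 + ? = 114, so (4,4) = 51.
From column 1, 114 − (6 + 39 + 42) gives (3,1) = 27.
Column 4: 15 + 30 + 51 + ? = 114, so (3,4) = 18.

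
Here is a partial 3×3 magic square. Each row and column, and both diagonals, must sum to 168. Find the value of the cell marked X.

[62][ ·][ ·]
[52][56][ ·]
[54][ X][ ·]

64

Row 2 must total 168; the given cells sum to 108, so (2,3) = 60.
From main diagonal, 168 − (62 + 56) gives (3,3) = 50.
From anti-diagonal, 168 − (56 + 54) gives (1,3) = 58.
Row 1 needs 168; the known cells sum to 120, so (1,2) = 48.
Using row 3: 54 + 50 + ? → (3,2) = 168 − 104 = 64.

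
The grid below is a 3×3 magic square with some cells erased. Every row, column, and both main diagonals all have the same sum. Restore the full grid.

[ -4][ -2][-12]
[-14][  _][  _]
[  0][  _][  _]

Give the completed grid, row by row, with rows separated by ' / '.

Column 1 is already complete: -4 + -14 + 0 = -18, so that is the magic constant.
Anti-diagonal: -12 + 0 + ? = -18, so (2,2) = -6.
The remaining cell in row 2 is (2,3) = -18 − (-20) = 2.
Column 2: -2 + (-6) + ? = -18, so (3,2) = -10.
The remaining cell in column 3 is (3,3) = -18 − (-10) = -8.

-4 -2 -12 / -14 -6 2 / 0 -10 -8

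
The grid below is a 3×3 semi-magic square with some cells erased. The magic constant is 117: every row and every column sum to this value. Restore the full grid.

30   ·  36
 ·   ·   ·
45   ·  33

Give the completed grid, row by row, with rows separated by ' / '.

Row 1: 30 + 36 + ? = 117, so (1,2) = 51.
The remaining cell in row 3 is (3,2) = 117 − 78 = 39.
Column 1 needs 117; the known cells sum to 75, so (2,1) = 42.
Column 2: 51 + 39 + ? = 117, so (2,2) = 27.
The remaining cell in column 3 is (2,3) = 117 − 69 = 48.

30 51 36 / 42 27 48 / 45 39 33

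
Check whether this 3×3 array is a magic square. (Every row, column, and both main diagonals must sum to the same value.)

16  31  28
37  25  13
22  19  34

Row 1: 16 + 31 + 28 = 75.
Row 2: 37 + 25 + 13 = 75.
Row 3: 22 + 19 + 34 = 75.
Column 1: 16 + 37 + 22 = 75.
Column 2: 31 + 25 + 19 = 75.
Column 3: 28 + 13 + 34 = 75.
Main diagonal: 16 + 25 + 34 = 75.
Anti-diagonal: 28 + 25 + 22 = 75.
All lines sum to 75.

Yes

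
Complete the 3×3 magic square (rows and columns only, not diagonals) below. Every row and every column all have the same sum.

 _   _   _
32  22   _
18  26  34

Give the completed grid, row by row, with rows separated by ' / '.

28 30 20 / 32 22 24 / 18 26 34

Row 3 is already complete: 18 + 26 + 34 = 78, so that is the magic constant.
Using row 2: 32 + 22 + ? → (2,3) = 78 − 54 = 24.
Column 1: 32 + 18 + ? = 78, so (1,1) = 28.
Column 2 must total 78; the given cells sum to 48, so (1,2) = 30.
Column 3 must total 78; the given cells sum to 58, so (1,3) = 20.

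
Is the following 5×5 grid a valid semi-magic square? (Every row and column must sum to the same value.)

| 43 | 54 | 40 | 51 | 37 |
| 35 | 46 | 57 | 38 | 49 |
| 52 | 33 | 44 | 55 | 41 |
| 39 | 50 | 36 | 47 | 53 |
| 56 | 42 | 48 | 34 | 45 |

Row 1: 43 + 54 + 40 + 51 + 37 = 225.
Row 2: 35 + 46 + 57 + 38 + 49 = 225.
Row 3: 52 + 33 + 44 + 55 + 41 = 225.
Row 4: 39 + 50 + 36 + 47 + 53 = 225.
Row 5: 56 + 42 + 48 + 34 + 45 = 225.
Column 1: 43 + 35 + 52 + 39 + 56 = 225.
Column 2: 54 + 46 + 33 + 50 + 42 = 225.
Column 3: 40 + 57 + 44 + 36 + 48 = 225.
Column 4: 51 + 38 + 55 + 47 + 34 = 225.
Column 5: 37 + 49 + 41 + 53 + 45 = 225.
All lines sum to 225.

Yes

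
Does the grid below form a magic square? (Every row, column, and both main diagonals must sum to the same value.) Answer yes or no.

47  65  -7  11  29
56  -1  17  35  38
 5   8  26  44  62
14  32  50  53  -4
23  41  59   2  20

Yes

Row 1: 47 + 65 + (-7) + 11 + 29 = 145.
Row 2: 56 + (-1) + 17 + 35 + 38 = 145.
Row 3: 5 + 8 + 26 + 44 + 62 = 145.
Row 4: 14 + 32 + 50 + 53 + (-4) = 145.
Row 5: 23 + 41 + 59 + 2 + 20 = 145.
Column 1: 47 + 56 + 5 + 14 + 23 = 145.
Column 2: 65 + (-1) + 8 + 32 + 41 = 145.
Column 3: -7 + 17 + 26 + 50 + 59 = 145.
Column 4: 11 + 35 + 44 + 53 + 2 = 145.
Column 5: 29 + 38 + 62 + (-4) + 20 = 145.
Main diagonal: 47 + (-1) + 26 + 53 + 20 = 145.
Anti-diagonal: 29 + 35 + 26 + 32 + 23 = 145.
All lines sum to 145.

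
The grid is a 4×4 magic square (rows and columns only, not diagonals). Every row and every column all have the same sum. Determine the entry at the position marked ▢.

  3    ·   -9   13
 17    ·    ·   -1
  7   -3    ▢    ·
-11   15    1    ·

19

Column 1 is complete and sums to 16; that is the magic constant.
Row 1: 3 + (-9) + 13 + ? = 16, so (1,2) = 9.
The remaining cell in row 4 is (4,4) = 16 − 5 = 11.
Using column 2: 9 + (-3) + 15 + ? → (2,2) = 16 − 21 = -5.
Column 4 needs 16; the known cells sum to 23, so (3,4) = -7.
Row 2 must total 16; the given cells sum to 11, so (2,3) = 5.
The remaining cell in row 3 is (3,3) = 16 − (-3) = 19.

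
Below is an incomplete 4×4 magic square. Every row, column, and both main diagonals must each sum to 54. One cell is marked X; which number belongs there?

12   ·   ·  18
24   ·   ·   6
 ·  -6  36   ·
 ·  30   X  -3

From column 4, 54 − (18 + 6 + (-3)) gives (3,4) = 33.
Using main diagonal: 12 + 36 + (-3) + ? → (2,2) = 54 − 45 = 9.
Row 2 must total 54; the given cells sum to 39, so (2,3) = 15.
Row 3 must total 54; the given cells sum to 63, so (3,1) = -9.
Column 1 needs 54; the known cells sum to 27, so (4,1) = 27.
From column 2, 54 − (9 + (-6) + 30) gives (1,2) = 21.
The remaining cell in row 1 is (1,3) = 54 − 51 = 3.
Using row 4: 27 + 30 + (-3) + ? → (4,3) = 54 − 54 = 0.

0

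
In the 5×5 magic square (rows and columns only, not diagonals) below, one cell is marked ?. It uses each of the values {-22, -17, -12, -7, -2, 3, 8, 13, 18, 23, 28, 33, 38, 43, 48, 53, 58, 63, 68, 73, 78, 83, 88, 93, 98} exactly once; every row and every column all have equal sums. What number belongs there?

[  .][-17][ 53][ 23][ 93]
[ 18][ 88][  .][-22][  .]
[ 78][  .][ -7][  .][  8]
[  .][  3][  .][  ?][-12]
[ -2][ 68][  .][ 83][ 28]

The 25 entries sum to 950, so each line sums to 950/5 = 190.
From row 1, 190 − (-17 + 53 + 23 + 93) gives (1,1) = 38.
Row 5 must total 190; the given cells sum to 177, so (5,3) = 13.
From column 1, 190 − (38 + 18 + 78 + (-2)) gives (4,1) = 58.
Using column 2: -17 + 88 + 3 + 68 + ? → (3,2) = 190 − 142 = 48.
The remaining cell in column 5 is (2,5) = 190 − 117 = 73.
Row 2: 18 + 88 + (-22) + 73 + ? = 190, so (2,3) = 33.
Row 3 needs 190; the known cells sum to 127, so (3,4) = 63.
Column 3 must total 190; the given cells sum to 92, so (4,3) = 98.
Column 4 must total 190; the given cells sum to 147, so (4,4) = 43.

43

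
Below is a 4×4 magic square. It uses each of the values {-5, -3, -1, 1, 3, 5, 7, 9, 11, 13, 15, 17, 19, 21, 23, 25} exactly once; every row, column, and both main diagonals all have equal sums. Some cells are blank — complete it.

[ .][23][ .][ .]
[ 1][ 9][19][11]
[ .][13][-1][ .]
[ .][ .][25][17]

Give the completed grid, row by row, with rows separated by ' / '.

15 23 -3 5 / 1 9 19 11 / 21 13 -1 7 / 3 -5 25 17

The 16 entries sum to 160, so each line sums to 160/4 = 40.
Column 2: 23 + 9 + 13 + ? = 40, so (4,2) = -5.
Column 3 needs 40; the known cells sum to 43, so (1,3) = -3.
From main diagonal, 40 − (9 + (-1) + 17) gives (1,1) = 15.
The remaining cell in row 1 is (1,4) = 40 − 35 = 5.
From row 4, 40 − (-5 + 25 + 17) gives (4,1) = 3.
Column 1 needs 40; the known cells sum to 19, so (3,1) = 21.
The remaining cell in column 4 is (3,4) = 40 − 33 = 7.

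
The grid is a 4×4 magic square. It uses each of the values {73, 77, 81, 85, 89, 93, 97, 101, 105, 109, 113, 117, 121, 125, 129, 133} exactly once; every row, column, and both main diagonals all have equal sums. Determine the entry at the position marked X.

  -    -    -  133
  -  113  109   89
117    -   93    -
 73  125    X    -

The 16 entries sum to 1648, so each line sums to 1648/4 = 412.
The remaining cell in row 2 is (2,1) = 412 − 311 = 101.
Column 1 needs 412; the known cells sum to 291, so (1,1) = 121.
Main diagonal must total 412; the given cells sum to 327, so (4,4) = 85.
The remaining cell in anti-diagonal is (3,2) = 412 − 315 = 97.
From row 3, 412 − (117 + 97 + 93) gives (3,4) = 105.
Row 4: 73 + 125 + 85 + ? = 412, so (4,3) = 129.

129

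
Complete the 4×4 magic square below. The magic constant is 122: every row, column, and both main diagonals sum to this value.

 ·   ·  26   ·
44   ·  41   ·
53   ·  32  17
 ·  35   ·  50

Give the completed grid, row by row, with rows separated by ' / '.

Row 3 needs 122; the known cells sum to 102, so (3,2) = 20.
Column 3 needs 122; the known cells sum to 99, so (4,3) = 23.
Row 4 must total 122; the given cells sum to 108, so (4,1) = 14.
From column 1, 122 − (44 + 53 + 14) gives (1,1) = 11.
The remaining cell in main diagonal is (2,2) = 122 − 93 = 29.
Anti-diagonal needs 122; the known cells sum to 75, so (1,4) = 47.
From row 1, 122 − (11 + 26 + 47) gives (1,2) = 38.
The remaining cell in row 2 is (2,4) = 122 − 114 = 8.

11 38 26 47 / 44 29 41 8 / 53 20 32 17 / 14 35 23 50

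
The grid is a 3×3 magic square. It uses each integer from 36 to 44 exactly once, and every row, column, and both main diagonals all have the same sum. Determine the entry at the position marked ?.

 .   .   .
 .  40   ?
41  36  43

The entries are 36 through 44, which sum to 360, so each line sums to 360/3 = 120.
From column 2, 120 − (40 + 36) gives (1,2) = 44.
Main diagonal: 40 + 43 + ? = 120, so (1,1) = 37.
Anti-diagonal: 40 + 41 + ? = 120, so (1,3) = 39.
From column 1, 120 − (37 + 41) gives (2,1) = 42.
Column 3 must total 120; the given cells sum to 82, so (2,3) = 38.

38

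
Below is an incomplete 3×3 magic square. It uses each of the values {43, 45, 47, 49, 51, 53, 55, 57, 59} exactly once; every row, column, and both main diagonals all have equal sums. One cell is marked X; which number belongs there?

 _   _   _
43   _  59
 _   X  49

47

The 9 entries sum to 459, so each line sums to 459/3 = 153.
Using row 2: 43 + 59 + ? → (2,2) = 153 − 102 = 51.
Using column 3: 59 + 49 + ? → (1,3) = 153 − 108 = 45.
Using main diagonal: 51 + 49 + ? → (1,1) = 153 − 100 = 53.
Using anti-diagonal: 45 + 51 + ? → (3,1) = 153 − 96 = 57.
From row 1, 153 − (53 + 45) gives (1,2) = 55.
Row 3: 57 + 49 + ? = 153, so (3,2) = 47.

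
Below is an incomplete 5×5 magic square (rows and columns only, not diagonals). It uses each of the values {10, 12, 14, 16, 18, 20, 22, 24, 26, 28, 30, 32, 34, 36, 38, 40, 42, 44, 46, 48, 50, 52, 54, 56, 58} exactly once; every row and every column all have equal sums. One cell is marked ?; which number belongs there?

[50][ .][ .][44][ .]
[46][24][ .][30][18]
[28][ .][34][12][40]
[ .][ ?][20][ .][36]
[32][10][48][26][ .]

42

The 25 entries sum to 850, so each line sums to 850/5 = 170.
Row 2 must total 170; the given cells sum to 118, so (2,3) = 52.
The remaining cell in row 3 is (3,2) = 170 − 114 = 56.
Row 5 must total 170; the given cells sum to 116, so (5,5) = 54.
The remaining cell in column 1 is (4,1) = 170 − 156 = 14.
Column 3 needs 170; the known cells sum to 154, so (1,3) = 16.
Using column 4: 44 + 30 + 12 + 26 + ? → (4,4) = 170 − 112 = 58.
Column 5 needs 170; the known cells sum to 148, so (1,5) = 22.
From row 1, 170 − (50 + 16 + 44 + 22) gives (1,2) = 38.
Using row 4: 14 + 20 + 58 + 36 + ? → (4,2) = 170 − 128 = 42.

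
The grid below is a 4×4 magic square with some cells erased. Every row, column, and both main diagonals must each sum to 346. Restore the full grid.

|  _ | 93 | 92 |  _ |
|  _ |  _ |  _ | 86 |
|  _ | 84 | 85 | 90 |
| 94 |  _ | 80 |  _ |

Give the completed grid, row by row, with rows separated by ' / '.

82 93 92 79 / 83 88 89 86 / 87 84 85 90 / 94 81 80 91

Row 3: 84 + 85 + 90 + ? = 346, so (3,1) = 87.
From column 3, 346 − (92 + 85 + 80) gives (2,3) = 89.
The remaining cell in anti-diagonal is (1,4) = 346 − 267 = 79.
Row 1 must total 346; the given cells sum to 264, so (1,1) = 82.
From column 1, 346 − (82 + 87 + 94) gives (2,1) = 83.
From column 4, 346 − (79 + 86 + 90) gives (4,4) = 91.
From main diagonal, 346 − (82 + 85 + 91) gives (2,2) = 88.
The remaining cell in row 4 is (4,2) = 346 − 265 = 81.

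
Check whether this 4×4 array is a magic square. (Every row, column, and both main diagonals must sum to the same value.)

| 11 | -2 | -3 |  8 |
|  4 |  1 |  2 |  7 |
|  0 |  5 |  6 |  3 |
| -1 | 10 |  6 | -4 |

No — main diagonal sums to 14 but column 3 sums to 11.

Row 1: 11 + (-2) + (-3) + 8 = 14.
Row 2: 4 + 1 + 2 + 7 = 14.
Row 3: 0 + 5 + 6 + 3 = 14.
Row 4: -1 + 10 + 6 + (-4) = 11.
Column 1: 11 + 4 + 0 + (-1) = 14.
Column 2: -2 + 1 + 5 + 10 = 14.
Column 3: -3 + 2 + 6 + 6 = 11.
Column 4: 8 + 7 + 3 + (-4) = 14.
Main diagonal: 11 + 1 + 6 + (-4) = 14.
Anti-diagonal: 8 + 2 + 5 + (-1) = 14.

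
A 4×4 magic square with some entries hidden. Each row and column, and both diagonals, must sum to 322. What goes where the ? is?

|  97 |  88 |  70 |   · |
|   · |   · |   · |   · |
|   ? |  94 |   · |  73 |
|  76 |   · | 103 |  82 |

91

Row 1 must total 322; the given cells sum to 255, so (1,4) = 67.
Using row 4: 76 + 103 + 82 + ? → (4,2) = 322 − 261 = 61.
Using column 2: 88 + 94 + 61 + ? → (2,2) = 322 − 243 = 79.
Column 4 must total 322; the given cells sum to 222, so (2,4) = 100.
Using main diagonal: 97 + 79 + 82 + ? → (3,3) = 322 − 258 = 64.
Anti-diagonal needs 322; the known cells sum to 237, so (2,3) = 85.
Row 2 must total 322; the given cells sum to 264, so (2,1) = 58.
Row 3 needs 322; the known cells sum to 231, so (3,1) = 91.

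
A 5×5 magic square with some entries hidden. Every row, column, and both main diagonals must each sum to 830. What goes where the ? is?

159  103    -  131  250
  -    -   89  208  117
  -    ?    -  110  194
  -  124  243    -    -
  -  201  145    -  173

222

Row 1 needs 830; the known cells sum to 643, so (1,3) = 187.
From column 3, 830 − (187 + 89 + 243 + 145) gives (3,3) = 166.
From column 5, 830 − (250 + 117 + 194 + 173) gives (4,5) = 96.
Anti-diagonal must total 830; the given cells sum to 748, so (5,1) = 82.
Row 5: 82 + 201 + 145 + 173 + ? = 830, so (5,4) = 229.
Using column 4: 131 + 208 + 110 + 229 + ? → (4,4) = 830 − 678 = 152.
Main diagonal: 159 + 166 + 152 + 173 + ? = 830, so (2,2) = 180.
Row 2 must total 830; the given cells sum to 594, so (2,1) = 236.
Row 4 must total 830; the given cells sum to 615, so (4,1) = 215.
Column 1: 159 + 236 + 215 + 82 + ? = 830, so (3,1) = 138.
Column 2 needs 830; the known cells sum to 608, so (3,2) = 222.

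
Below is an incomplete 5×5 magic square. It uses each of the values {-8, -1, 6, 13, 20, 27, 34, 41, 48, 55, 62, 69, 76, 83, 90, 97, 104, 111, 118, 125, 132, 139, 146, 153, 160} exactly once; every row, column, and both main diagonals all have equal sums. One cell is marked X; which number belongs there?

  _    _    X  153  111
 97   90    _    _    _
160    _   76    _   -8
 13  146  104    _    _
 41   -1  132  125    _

The 25 entries sum to 1900, so each line sums to 1900/5 = 380.
Row 5 needs 380; the known cells sum to 297, so (5,5) = 83.
Column 1 must total 380; the given cells sum to 311, so (1,1) = 69.
Main diagonal must total 380; the given cells sum to 318, so (4,4) = 62.
The remaining cell in anti-diagonal is (2,4) = 380 − 374 = 6.
Using row 4: 13 + 146 + 104 + 62 + ? → (4,5) = 380 − 325 = 55.
From column 4, 380 − (153 + 6 + 62 + 125) gives (3,4) = 34.
Column 5: 111 + (-8) + 55 + 83 + ? = 380, so (2,5) = 139.
Row 2: 97 + 90 + 6 + 139 + ? = 380, so (2,3) = 48.
Row 3 needs 380; the known cells sum to 262, so (3,2) = 118.
The remaining cell in column 2 is (1,2) = 380 − 353 = 27.
Column 3 must total 380; the given cells sum to 360, so (1,3) = 20.

20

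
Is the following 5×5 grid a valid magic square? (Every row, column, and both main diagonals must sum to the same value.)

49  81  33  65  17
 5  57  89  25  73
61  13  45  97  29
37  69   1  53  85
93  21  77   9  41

Row 1: 49 + 81 + 33 + 65 + 17 = 245.
Row 2: 5 + 57 + 89 + 25 + 73 = 249.
Row 3: 61 + 13 + 45 + 97 + 29 = 245.
Row 4: 37 + 69 + 1 + 53 + 85 = 245.
Row 5: 93 + 21 + 77 + 9 + 41 = 241.
Column 1: 49 + 5 + 61 + 37 + 93 = 245.
Column 2: 81 + 57 + 13 + 69 + 21 = 241.
Column 3: 33 + 89 + 45 + 1 + 77 = 245.
Column 4: 65 + 25 + 97 + 53 + 9 = 249.
Column 5: 17 + 73 + 29 + 85 + 41 = 245.
Main diagonal: 49 + 57 + 45 + 53 + 41 = 245.
Anti-diagonal: 17 + 25 + 45 + 69 + 93 = 249.

No — anti-diagonal sums to 249 but row 5 sums to 241.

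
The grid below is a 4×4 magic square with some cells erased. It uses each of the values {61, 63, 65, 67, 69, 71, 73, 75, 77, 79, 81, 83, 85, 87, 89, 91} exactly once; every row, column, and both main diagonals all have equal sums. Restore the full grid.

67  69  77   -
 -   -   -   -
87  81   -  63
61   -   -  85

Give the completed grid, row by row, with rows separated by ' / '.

67 69 77 91 / 89 79 71 65 / 87 81 73 63 / 61 75 83 85

The 16 entries sum to 1216, so each line sums to 1216/4 = 304.
Row 1 must total 304; the given cells sum to 213, so (1,4) = 91.
From row 3, 304 − (87 + 81 + 63) gives (3,3) = 73.
Column 1 needs 304; the known cells sum to 215, so (2,1) = 89.
Column 4 must total 304; the given cells sum to 239, so (2,4) = 65.
Main diagonal needs 304; the known cells sum to 225, so (2,2) = 79.
From anti-diagonal, 304 − (91 + 81 + 61) gives (2,3) = 71.
Column 2 must total 304; the given cells sum to 229, so (4,2) = 75.
Column 3 needs 304; the known cells sum to 221, so (4,3) = 83.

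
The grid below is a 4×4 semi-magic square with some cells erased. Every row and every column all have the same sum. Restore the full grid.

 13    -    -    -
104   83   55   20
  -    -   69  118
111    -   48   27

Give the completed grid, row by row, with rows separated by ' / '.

13 62 90 97 / 104 83 55 20 / 34 41 69 118 / 111 76 48 27

Row 2 is already complete: 104 + 83 + 55 + 20 = 262, so that is the magic constant.
Row 4 must total 262; the given cells sum to 186, so (4,2) = 76.
From column 1, 262 − (13 + 104 + 111) gives (3,1) = 34.
From column 3, 262 − (55 + 69 + 48) gives (1,3) = 90.
Column 4: 20 + 118 + 27 + ? = 262, so (1,4) = 97.
Row 1 must total 262; the given cells sum to 200, so (1,2) = 62.
Row 3 must total 262; the given cells sum to 221, so (3,2) = 41.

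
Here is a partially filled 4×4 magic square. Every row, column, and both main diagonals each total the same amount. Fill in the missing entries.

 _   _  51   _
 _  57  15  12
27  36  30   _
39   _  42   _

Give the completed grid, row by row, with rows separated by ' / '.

18 21 51 48 / 54 57 15 12 / 27 36 30 45 / 39 24 42 33

Column 3 is already complete: 51 + 15 + 30 + 42 = 138, so that is the magic constant.
Row 2 must total 138; the given cells sum to 84, so (2,1) = 54.
Using row 3: 27 + 36 + 30 + ? → (3,4) = 138 − 93 = 45.
From column 1, 138 − (54 + 27 + 39) gives (1,1) = 18.
Main diagonal needs 138; the known cells sum to 105, so (4,4) = 33.
The remaining cell in anti-diagonal is (1,4) = 138 − 90 = 48.
From row 1, 138 − (18 + 51 + 48) gives (1,2) = 21.
Row 4: 39 + 42 + 33 + ? = 138, so (4,2) = 24.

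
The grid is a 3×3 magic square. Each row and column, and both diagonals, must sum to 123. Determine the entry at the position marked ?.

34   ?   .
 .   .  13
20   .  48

Row 3 must total 123; the given cells sum to 68, so (3,2) = 55.
Column 1 needs 123; the known cells sum to 54, so (2,1) = 69.
From column 3, 123 − (13 + 48) gives (1,3) = 62.
Main diagonal must total 123; the given cells sum to 82, so (2,2) = 41.
Using row 1: 34 + 62 + ? → (1,2) = 123 − 96 = 27.

27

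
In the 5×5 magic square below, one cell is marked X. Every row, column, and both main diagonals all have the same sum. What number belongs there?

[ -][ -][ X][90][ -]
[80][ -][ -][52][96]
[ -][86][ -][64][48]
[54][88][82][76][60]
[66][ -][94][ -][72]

Row 4 is complete and sums to 360; that is the magic constant.
Column 4 must total 360; the given cells sum to 282, so (5,4) = 78.
The remaining cell in column 5 is (1,5) = 360 − 276 = 84.
Anti-diagonal must total 360; the given cells sum to 290, so (3,3) = 70.
From row 3, 360 − (86 + 70 + 64 + 48) gives (3,1) = 92.
Using row 5: 66 + 94 + 78 + 72 + ? → (5,2) = 360 − 310 = 50.
From column 1, 360 − (80 + 92 + 54 + 66) gives (1,1) = 68.
Main diagonal needs 360; the known cells sum to 286, so (2,2) = 74.
The remaining cell in row 2 is (2,3) = 360 − 302 = 58.
Column 2: 74 + 86 + 88 + 50 + ? = 360, so (1,2) = 62.
Using column 3: 58 + 70 + 82 + 94 + ? → (1,3) = 360 − 304 = 56.

56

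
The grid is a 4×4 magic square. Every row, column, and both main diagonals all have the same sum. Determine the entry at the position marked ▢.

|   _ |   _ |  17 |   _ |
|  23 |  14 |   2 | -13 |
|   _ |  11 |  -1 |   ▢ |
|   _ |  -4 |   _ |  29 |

Row 2 is complete and sums to 26; that is the magic constant.
The remaining cell in column 2 is (1,2) = 26 − 21 = 5.
Column 3 must total 26; the given cells sum to 18, so (4,3) = 8.
Using main diagonal: 14 + (-1) + 29 + ? → (1,1) = 26 − 42 = -16.
Using row 1: -16 + 5 + 17 + ? → (1,4) = 26 − 6 = 20.
Row 4: -4 + 8 + 29 + ? = 26, so (4,1) = -7.
Column 1: -16 + 23 + (-7) + ? = 26, so (3,1) = 26.
Column 4: 20 + (-13) + 29 + ? = 26, so (3,4) = -10.

-10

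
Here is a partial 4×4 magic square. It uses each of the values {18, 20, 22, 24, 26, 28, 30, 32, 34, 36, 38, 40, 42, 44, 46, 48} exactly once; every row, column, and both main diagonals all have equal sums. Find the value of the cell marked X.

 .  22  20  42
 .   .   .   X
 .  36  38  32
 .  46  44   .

The 16 entries sum to 528, so each line sums to 528/4 = 132.
Row 1 needs 132; the known cells sum to 84, so (1,1) = 48.
Using row 3: 36 + 38 + 32 + ? → (3,1) = 132 − 106 = 26.
Column 2 must total 132; the given cells sum to 104, so (2,2) = 28.
Column 3 needs 132; the known cells sum to 102, so (2,3) = 30.
The remaining cell in main diagonal is (4,4) = 132 − 114 = 18.
The remaining cell in anti-diagonal is (4,1) = 132 − 108 = 24.
Column 1 needs 132; the known cells sum to 98, so (2,1) = 34.
From column 4, 132 − (42 + 32 + 18) gives (2,4) = 40.

40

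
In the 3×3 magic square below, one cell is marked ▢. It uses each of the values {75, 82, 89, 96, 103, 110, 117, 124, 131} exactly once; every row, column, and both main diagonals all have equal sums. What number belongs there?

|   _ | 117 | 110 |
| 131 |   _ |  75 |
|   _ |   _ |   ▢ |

124

The 9 entries sum to 927, so each line sums to 927/3 = 309.
From row 1, 309 − (117 + 110) gives (1,1) = 82.
Row 2: 131 + 75 + ? = 309, so (2,2) = 103.
Column 1: 82 + 131 + ? = 309, so (3,1) = 96.
From column 2, 309 − (117 + 103) gives (3,2) = 89.
The remaining cell in column 3 is (3,3) = 309 − 185 = 124.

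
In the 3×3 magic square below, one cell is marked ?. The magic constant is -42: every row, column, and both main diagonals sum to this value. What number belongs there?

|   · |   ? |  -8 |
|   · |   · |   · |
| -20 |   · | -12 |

Using row 3: -20 + (-12) + ? → (3,2) = -42 − (-32) = -10.
Column 3 needs -42; the known cells sum to -20, so (2,3) = -22.
Anti-diagonal needs -42; the known cells sum to -28, so (2,2) = -14.
Row 2 must total -42; the given cells sum to -36, so (2,1) = -6.
The remaining cell in column 1 is (1,1) = -42 − (-26) = -16.
The remaining cell in column 2 is (1,2) = -42 − (-24) = -18.

-18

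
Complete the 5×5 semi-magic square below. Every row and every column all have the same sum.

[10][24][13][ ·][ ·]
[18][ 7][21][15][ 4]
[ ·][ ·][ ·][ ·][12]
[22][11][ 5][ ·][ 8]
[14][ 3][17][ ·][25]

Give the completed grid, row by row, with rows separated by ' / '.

10 24 13 2 16 / 18 7 21 15 4 / 1 20 9 23 12 / 22 11 5 19 8 / 14 3 17 6 25

Row 2 is already complete: 18 + 7 + 21 + 15 + 4 = 65, so that is the magic constant.
Row 4 must total 65; the given cells sum to 46, so (4,4) = 19.
The remaining cell in row 5 is (5,4) = 65 − 59 = 6.
The remaining cell in column 1 is (3,1) = 65 − 64 = 1.
The remaining cell in column 2 is (3,2) = 65 − 45 = 20.
Column 3 needs 65; the known cells sum to 56, so (3,3) = 9.
From column 5, 65 − (4 + 12 + 8 + 25) gives (1,5) = 16.
Using row 1: 10 + 24 + 13 + 16 + ? → (1,4) = 65 − 63 = 2.
Using row 3: 1 + 20 + 9 + 12 + ? → (3,4) = 65 − 42 = 23.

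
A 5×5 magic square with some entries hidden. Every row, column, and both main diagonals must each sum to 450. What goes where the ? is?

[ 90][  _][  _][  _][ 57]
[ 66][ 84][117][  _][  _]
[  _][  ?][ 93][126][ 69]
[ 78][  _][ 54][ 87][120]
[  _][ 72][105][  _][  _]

60

The remaining cell in row 4 is (4,2) = 450 − 339 = 111.
Column 3: 117 + 93 + 54 + 105 + ? = 450, so (1,3) = 81.
The remaining cell in main diagonal is (5,5) = 450 − 354 = 96.
Column 5 needs 450; the known cells sum to 342, so (2,5) = 108.
Row 2: 66 + 84 + 117 + 108 + ? = 450, so (2,4) = 75.
From anti-diagonal, 450 − (57 + 75 + 93 + 111) gives (5,1) = 114.
From row 5, 450 − (114 + 72 + 105 + 96) gives (5,4) = 63.
Column 1 must total 450; the given cells sum to 348, so (3,1) = 102.
From column 4, 450 − (75 + 126 + 87 + 63) gives (1,4) = 99.
From row 1, 450 − (90 + 81 + 99 + 57) gives (1,2) = 123.
The remaining cell in row 3 is (3,2) = 450 − 390 = 60.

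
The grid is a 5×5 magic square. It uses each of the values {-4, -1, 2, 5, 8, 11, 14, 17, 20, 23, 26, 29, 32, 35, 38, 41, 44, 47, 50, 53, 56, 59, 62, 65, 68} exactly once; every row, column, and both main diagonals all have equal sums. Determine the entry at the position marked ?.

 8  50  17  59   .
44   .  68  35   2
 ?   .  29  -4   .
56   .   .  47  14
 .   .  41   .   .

20

The 25 entries sum to 800, so each line sums to 800/5 = 160.
Row 1 needs 160; the known cells sum to 134, so (1,5) = 26.
From row 2, 160 − (44 + 68 + 35 + 2) gives (2,2) = 11.
Column 3: 17 + 68 + 29 + 41 + ? = 160, so (4,3) = 5.
Column 4 must total 160; the given cells sum to 137, so (5,4) = 23.
Main diagonal must total 160; the given cells sum to 95, so (5,5) = 65.
Row 4 needs 160; the known cells sum to 122, so (4,2) = 38.
Column 5: 26 + 2 + 14 + 65 + ? = 160, so (3,5) = 53.
Anti-diagonal: 26 + 35 + 29 + 38 + ? = 160, so (5,1) = 32.
Using row 5: 32 + 41 + 23 + 65 + ? → (5,2) = 160 − 161 = -1.
Column 1 needs 160; the known cells sum to 140, so (3,1) = 20.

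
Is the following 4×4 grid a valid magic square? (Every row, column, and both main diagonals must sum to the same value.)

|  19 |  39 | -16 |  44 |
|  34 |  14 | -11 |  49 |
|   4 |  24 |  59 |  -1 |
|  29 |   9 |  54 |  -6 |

Yes

Row 1: 19 + 39 + (-16) + 44 = 86.
Row 2: 34 + 14 + (-11) + 49 = 86.
Row 3: 4 + 24 + 59 + (-1) = 86.
Row 4: 29 + 9 + 54 + (-6) = 86.
Column 1: 19 + 34 + 4 + 29 = 86.
Column 2: 39 + 14 + 24 + 9 = 86.
Column 3: -16 + (-11) + 59 + 54 = 86.
Column 4: 44 + 49 + (-1) + (-6) = 86.
Main diagonal: 19 + 14 + 59 + (-6) = 86.
Anti-diagonal: 44 + (-11) + 24 + 29 = 86.
All lines sum to 86.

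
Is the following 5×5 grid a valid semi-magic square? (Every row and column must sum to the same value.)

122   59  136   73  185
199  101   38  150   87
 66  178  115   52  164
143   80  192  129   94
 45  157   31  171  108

No — column 5 sums to 638 but row 5 sums to 512.

Row 1: 122 + 59 + 136 + 73 + 185 = 575.
Row 2: 199 + 101 + 38 + 150 + 87 = 575.
Row 3: 66 + 178 + 115 + 52 + 164 = 575.
Row 4: 143 + 80 + 192 + 129 + 94 = 638.
Row 5: 45 + 157 + 31 + 171 + 108 = 512.
Column 1: 122 + 199 + 66 + 143 + 45 = 575.
Column 2: 59 + 101 + 178 + 80 + 157 = 575.
Column 3: 136 + 38 + 115 + 192 + 31 = 512.
Column 4: 73 + 150 + 52 + 129 + 171 = 575.
Column 5: 185 + 87 + 164 + 94 + 108 = 638.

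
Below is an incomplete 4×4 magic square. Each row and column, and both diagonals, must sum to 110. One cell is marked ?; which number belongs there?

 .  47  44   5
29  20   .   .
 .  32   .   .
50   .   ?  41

From row 1, 110 − (47 + 44 + 5) gives (1,1) = 14.
Using column 1: 14 + 29 + 50 + ? → (3,1) = 110 − 93 = 17.
Column 2: 47 + 20 + 32 + ? = 110, so (4,2) = 11.
Main diagonal must total 110; the given cells sum to 75, so (3,3) = 35.
Anti-diagonal: 5 + 32 + 50 + ? = 110, so (2,3) = 23.
The remaining cell in row 2 is (2,4) = 110 − 72 = 38.
From row 3, 110 − (17 + 32 + 35) gives (3,4) = 26.
The remaining cell in row 4 is (4,3) = 110 − 102 = 8.

8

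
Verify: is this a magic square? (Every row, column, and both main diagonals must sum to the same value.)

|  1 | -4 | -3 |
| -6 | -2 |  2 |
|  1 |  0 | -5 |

Row 1: 1 + (-4) + (-3) = -6.
Row 2: -6 + (-2) + 2 = -6.
Row 3: 1 + 0 + (-5) = -4.
Column 1: 1 + (-6) + 1 = -4.
Column 2: -4 + (-2) + 0 = -6.
Column 3: -3 + 2 + (-5) = -6.
Main diagonal: 1 + (-2) + (-5) = -6.
Anti-diagonal: -3 + (-2) + 1 = -4.

No — main diagonal sums to -6 but row 3 sums to -4.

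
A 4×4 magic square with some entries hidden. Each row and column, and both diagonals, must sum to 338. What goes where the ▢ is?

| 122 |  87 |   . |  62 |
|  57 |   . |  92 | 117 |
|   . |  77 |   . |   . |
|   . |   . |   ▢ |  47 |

From row 1, 338 − (122 + 87 + 62) gives (1,3) = 67.
Using row 2: 57 + 92 + 117 + ? → (2,2) = 338 − 266 = 72.
From column 2, 338 − (87 + 72 + 77) gives (4,2) = 102.
The remaining cell in column 4 is (3,4) = 338 − 226 = 112.
Main diagonal needs 338; the known cells sum to 241, so (3,3) = 97.
Using anti-diagonal: 62 + 92 + 77 + ? → (4,1) = 338 − 231 = 107.
Row 3: 77 + 97 + 112 + ? = 338, so (3,1) = 52.
The remaining cell in row 4 is (4,3) = 338 − 256 = 82.

82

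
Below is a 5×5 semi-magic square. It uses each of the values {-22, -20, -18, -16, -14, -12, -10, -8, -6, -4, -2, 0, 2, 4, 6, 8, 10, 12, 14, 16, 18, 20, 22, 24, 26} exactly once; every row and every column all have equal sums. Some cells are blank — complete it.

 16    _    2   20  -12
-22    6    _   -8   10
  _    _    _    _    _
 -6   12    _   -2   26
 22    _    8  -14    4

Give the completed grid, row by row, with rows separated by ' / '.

The 25 entries sum to 50, so each line sums to 50/5 = 10.
Row 1: 16 + 2 + 20 + (-12) + ? = 10, so (1,2) = -16.
Row 2 must total 10; the given cells sum to -14, so (2,3) = 24.
Using row 4: -6 + 12 + (-2) + 26 + ? → (4,3) = 10 − 30 = -20.
The remaining cell in row 5 is (5,2) = 10 − 20 = -10.
The remaining cell in column 1 is (3,1) = 10 − 10 = 0.
Column 2 needs 10; the known cells sum to -8, so (3,2) = 18.
Column 3 needs 10; the known cells sum to 14, so (3,3) = -4.
From column 4, 10 − (20 + (-8) + (-2) + (-14)) gives (3,4) = 14.
From column 5, 10 − (-12 + 10 + 26 + 4) gives (3,5) = -18.

16 -16 2 20 -12 / -22 6 24 -8 10 / 0 18 -4 14 -18 / -6 12 -20 -2 26 / 22 -10 8 -14 4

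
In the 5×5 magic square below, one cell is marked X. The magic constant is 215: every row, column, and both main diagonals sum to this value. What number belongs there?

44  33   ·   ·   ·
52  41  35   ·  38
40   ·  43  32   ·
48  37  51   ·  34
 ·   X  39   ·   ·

Row 2: 52 + 41 + 35 + 38 + ? = 215, so (2,4) = 49.
Using row 4: 48 + 37 + 51 + 34 + ? → (4,4) = 215 − 170 = 45.
The remaining cell in column 1 is (5,1) = 215 − 184 = 31.
Column 3 must total 215; the given cells sum to 168, so (1,3) = 47.
Main diagonal: 44 + 41 + 43 + 45 + ? = 215, so (5,5) = 42.
Anti-diagonal needs 215; the known cells sum to 160, so (1,5) = 55.
From row 1, 215 − (44 + 33 + 47 + 55) gives (1,4) = 36.
Column 4: 36 + 49 + 32 + 45 + ? = 215, so (5,4) = 53.
The remaining cell in column 5 is (3,5) = 215 − 169 = 46.
Using row 3: 40 + 43 + 32 + 46 + ? → (3,2) = 215 − 161 = 54.
Row 5: 31 + 39 + 53 + 42 + ? = 215, so (5,2) = 50.

50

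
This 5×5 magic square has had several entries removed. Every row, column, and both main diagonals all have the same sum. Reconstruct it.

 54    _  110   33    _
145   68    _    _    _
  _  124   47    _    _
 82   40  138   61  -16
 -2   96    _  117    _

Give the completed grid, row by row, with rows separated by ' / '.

54 -23 110 33 131 / 145 68 -9 89 12 / 26 124 47 5 103 / 82 40 138 61 -16 / -2 96 19 117 75

Row 4 is already complete: 82 + 40 + 138 + 61 + -16 = 305, so that is the magic constant.
From column 1, 305 − (54 + 145 + 82 + (-2)) gives (3,1) = 26.
Column 2: 68 + 124 + 40 + 96 + ? = 305, so (1,2) = -23.
Using main diagonal: 54 + 68 + 47 + 61 + ? → (5,5) = 305 − 230 = 75.
From row 1, 305 − (54 + (-23) + 110 + 33) gives (1,5) = 131.
Using row 5: -2 + 96 + 117 + 75 + ? → (5,3) = 305 − 286 = 19.
The remaining cell in column 3 is (2,3) = 305 − 314 = -9.
Anti-diagonal needs 305; the known cells sum to 216, so (2,4) = 89.
Row 2: 145 + 68 + (-9) + 89 + ? = 305, so (2,5) = 12.
Using column 4: 33 + 89 + 61 + 117 + ? → (3,4) = 305 − 300 = 5.
Column 5: 131 + 12 + (-16) + 75 + ? = 305, so (3,5) = 103.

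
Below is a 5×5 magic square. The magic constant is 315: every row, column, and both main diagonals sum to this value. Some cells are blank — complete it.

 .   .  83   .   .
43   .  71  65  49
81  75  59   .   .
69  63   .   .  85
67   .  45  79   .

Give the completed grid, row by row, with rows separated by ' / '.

Row 2 needs 315; the known cells sum to 228, so (2,2) = 87.
Column 1: 43 + 81 + 69 + 67 + ? = 315, so (1,1) = 55.
Column 3 must total 315; the given cells sum to 258, so (4,3) = 57.
Using anti-diagonal: 65 + 59 + 63 + 67 + ? → (1,5) = 315 − 254 = 61.
From row 4, 315 − (69 + 63 + 57 + 85) gives (4,4) = 41.
Using main diagonal: 55 + 87 + 59 + 41 + ? → (5,5) = 315 − 242 = 73.
From row 5, 315 − (67 + 45 + 79 + 73) gives (5,2) = 51.
Using column 2: 87 + 75 + 63 + 51 + ? → (1,2) = 315 − 276 = 39.
Column 5 needs 315; the known cells sum to 268, so (3,5) = 47.
Row 1: 55 + 39 + 83 + 61 + ? = 315, so (1,4) = 77.
Using row 3: 81 + 75 + 59 + 47 + ? → (3,4) = 315 − 262 = 53.

55 39 83 77 61 / 43 87 71 65 49 / 81 75 59 53 47 / 69 63 57 41 85 / 67 51 45 79 73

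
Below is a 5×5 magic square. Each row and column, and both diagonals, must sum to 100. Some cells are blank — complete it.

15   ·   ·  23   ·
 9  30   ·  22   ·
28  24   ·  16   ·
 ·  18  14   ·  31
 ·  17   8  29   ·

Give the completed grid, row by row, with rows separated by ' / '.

Column 2: 30 + 24 + 18 + 17 + ? = 100, so (1,2) = 11.
Column 4: 23 + 22 + 16 + 29 + ? = 100, so (4,4) = 10.
Row 4 needs 100; the known cells sum to 73, so (4,1) = 27.
Column 1: 15 + 9 + 28 + 27 + ? = 100, so (5,1) = 21.
From row 5, 100 − (21 + 17 + 8 + 29) gives (5,5) = 25.
The remaining cell in main diagonal is (3,3) = 100 − 80 = 20.
Anti-diagonal must total 100; the given cells sum to 81, so (1,5) = 19.
Row 1 needs 100; the known cells sum to 68, so (1,3) = 32.
Row 3 must total 100; the given cells sum to 88, so (3,5) = 12.
Column 3: 32 + 20 + 14 + 8 + ? = 100, so (2,3) = 26.
From column 5, 100 − (19 + 12 + 31 + 25) gives (2,5) = 13.

15 11 32 23 19 / 9 30 26 22 13 / 28 24 20 16 12 / 27 18 14 10 31 / 21 17 8 29 25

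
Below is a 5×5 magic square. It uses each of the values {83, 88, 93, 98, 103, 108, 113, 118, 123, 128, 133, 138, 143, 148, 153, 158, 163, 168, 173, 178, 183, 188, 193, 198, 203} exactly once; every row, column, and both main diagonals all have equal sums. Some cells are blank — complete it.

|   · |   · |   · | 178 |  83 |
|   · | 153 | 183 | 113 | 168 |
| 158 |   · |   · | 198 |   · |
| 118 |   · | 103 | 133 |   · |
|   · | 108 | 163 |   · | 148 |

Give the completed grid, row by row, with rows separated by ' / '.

138 193 123 178 83 / 98 153 183 113 168 / 158 88 143 198 128 / 118 173 103 133 188 / 203 108 163 93 148

The 25 entries sum to 3575, so each line sums to 3575/5 = 715.
From row 2, 715 − (153 + 183 + 113 + 168) gives (2,1) = 98.
The remaining cell in column 4 is (5,4) = 715 − 622 = 93.
From row 5, 715 − (108 + 163 + 93 + 148) gives (5,1) = 203.
Using column 1: 98 + 158 + 118 + 203 + ? → (1,1) = 715 − 577 = 138.
Main diagonal: 138 + 153 + 133 + 148 + ? = 715, so (3,3) = 143.
The remaining cell in anti-diagonal is (4,2) = 715 − 542 = 173.
Row 4 must total 715; the given cells sum to 527, so (4,5) = 188.
Using column 3: 183 + 143 + 103 + 163 + ? → (1,3) = 715 − 592 = 123.
Column 5 needs 715; the known cells sum to 587, so (3,5) = 128.
The remaining cell in row 1 is (1,2) = 715 − 522 = 193.
From row 3, 715 − (158 + 143 + 198 + 128) gives (3,2) = 88.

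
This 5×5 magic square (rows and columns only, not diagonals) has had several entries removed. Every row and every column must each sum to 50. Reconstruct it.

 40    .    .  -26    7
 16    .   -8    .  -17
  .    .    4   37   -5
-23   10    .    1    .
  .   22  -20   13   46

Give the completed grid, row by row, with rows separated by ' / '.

40 -2 31 -26 7 / 16 34 -8 25 -17 / 28 -14 4 37 -5 / -23 10 43 1 19 / -11 22 -20 13 46

Row 5 must total 50; the given cells sum to 61, so (5,1) = -11.
Using column 1: 40 + 16 + (-23) + (-11) + ? → (3,1) = 50 − 22 = 28.
From column 4, 50 − (-26 + 37 + 1 + 13) gives (2,4) = 25.
Column 5 must total 50; the given cells sum to 31, so (4,5) = 19.
From row 2, 50 − (16 + (-8) + 25 + (-17)) gives (2,2) = 34.
Using row 3: 28 + 4 + 37 + (-5) + ? → (3,2) = 50 − 64 = -14.
Row 4 needs 50; the known cells sum to 7, so (4,3) = 43.
Using column 2: 34 + (-14) + 10 + 22 + ? → (1,2) = 50 − 52 = -2.
The remaining cell in column 3 is (1,3) = 50 − 19 = 31.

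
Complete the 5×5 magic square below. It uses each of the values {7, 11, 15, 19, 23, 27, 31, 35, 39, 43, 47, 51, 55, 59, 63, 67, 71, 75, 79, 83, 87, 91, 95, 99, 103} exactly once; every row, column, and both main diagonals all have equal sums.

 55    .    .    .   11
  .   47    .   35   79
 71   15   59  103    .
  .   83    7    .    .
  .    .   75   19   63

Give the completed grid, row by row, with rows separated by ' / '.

55 99 43 67 11 / 23 47 91 35 79 / 71 15 59 103 27 / 39 83 7 51 95 / 87 31 75 19 63

The 25 entries sum to 1375, so each line sums to 1375/5 = 275.
Row 3 needs 275; the known cells sum to 248, so (3,5) = 27.
Column 5: 11 + 79 + 27 + 63 + ? = 275, so (4,5) = 95.
Main diagonal needs 275; the known cells sum to 224, so (4,4) = 51.
Using anti-diagonal: 11 + 35 + 59 + 83 + ? → (5,1) = 275 − 188 = 87.
From row 4, 275 − (83 + 7 + 51 + 95) gives (4,1) = 39.
Row 5 needs 275; the known cells sum to 244, so (5,2) = 31.
Using column 1: 55 + 71 + 39 + 87 + ? → (2,1) = 275 − 252 = 23.
From column 2, 275 − (47 + 15 + 83 + 31) gives (1,2) = 99.
From column 4, 275 − (35 + 103 + 51 + 19) gives (1,4) = 67.
From row 1, 275 − (55 + 99 + 67 + 11) gives (1,3) = 43.
Using row 2: 23 + 47 + 35 + 79 + ? → (2,3) = 275 − 184 = 91.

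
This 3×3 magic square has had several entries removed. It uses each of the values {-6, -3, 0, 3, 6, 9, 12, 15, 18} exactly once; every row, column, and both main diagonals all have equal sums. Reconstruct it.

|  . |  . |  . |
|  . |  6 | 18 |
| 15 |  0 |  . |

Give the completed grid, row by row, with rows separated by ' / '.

The 9 entries sum to 54, so each line sums to 54/3 = 18.
Row 2 must total 18; the given cells sum to 24, so (2,1) = -6.
Using row 3: 15 + 0 + ? → (3,3) = 18 − 15 = 3.
Column 1 must total 18; the given cells sum to 9, so (1,1) = 9.
Column 2 needs 18; the known cells sum to 6, so (1,2) = 12.
Using column 3: 18 + 3 + ? → (1,3) = 18 − 21 = -3.

9 12 -3 / -6 6 18 / 15 0 3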